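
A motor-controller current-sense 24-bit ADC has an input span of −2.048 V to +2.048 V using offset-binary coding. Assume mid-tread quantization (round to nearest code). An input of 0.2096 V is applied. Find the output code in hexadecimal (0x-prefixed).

code 0x8D199A (decimal 9247130)

Full-scale span = 4.096 V; LSB = 4.096/2^24 = 0.24 µV.
Input sits at 9247129.600 steps above V_low.
So the output code is 9247130.
In hexadecimal (0x-prefixed): 0x8D199A.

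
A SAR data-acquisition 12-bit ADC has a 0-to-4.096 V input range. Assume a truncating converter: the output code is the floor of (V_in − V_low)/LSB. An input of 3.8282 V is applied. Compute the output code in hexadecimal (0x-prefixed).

code 0xEF4 (decimal 3828)

With 4096 levels over 4.096 V, one step is 1.000 mV.
Input sits at 3828.200 steps above V_low.
Floor → code 3828.
In hexadecimal (0x-prefixed): 0xEF4.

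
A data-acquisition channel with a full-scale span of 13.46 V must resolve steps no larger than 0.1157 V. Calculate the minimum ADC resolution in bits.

Number of steps required ≥ 13.46 V / 0.1157 V = 116.34.
Need 2^N ≥ 116.34; 2^6 = 64, 2^7 = 128.
Minimum N = 7.

7 bits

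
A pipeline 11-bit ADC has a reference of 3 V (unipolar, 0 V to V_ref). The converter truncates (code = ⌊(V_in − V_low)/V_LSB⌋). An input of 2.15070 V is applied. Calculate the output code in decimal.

code 1468

Full-scale span = 3 V; LSB = 3/2^11 = 1.465 mV.
(V_in − V_low)/LSB = (2.15070 − 0) / 0.00146484 = 1468.211.
So the output code is 1468.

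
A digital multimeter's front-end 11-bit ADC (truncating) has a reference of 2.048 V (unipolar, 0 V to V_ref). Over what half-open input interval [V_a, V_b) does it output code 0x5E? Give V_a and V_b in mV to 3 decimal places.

LSB = 2.048/2^11 = 1.000 mV.
Code 0x5E = 94 decimal.
V_a = V_low + 94·LSB = 0.094 V; V_b = V_low + 95·LSB = 0.095 V.

[94.000 mV, 95.000 mV)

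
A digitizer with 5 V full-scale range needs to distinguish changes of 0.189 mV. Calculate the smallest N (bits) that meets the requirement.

15 bits

Number of steps required ≥ 5 V / 0.189 mV = 26455.03.
Need 2^N ≥ 26455.03; 2^14 = 16384, 2^15 = 32768.
Minimum N = 15.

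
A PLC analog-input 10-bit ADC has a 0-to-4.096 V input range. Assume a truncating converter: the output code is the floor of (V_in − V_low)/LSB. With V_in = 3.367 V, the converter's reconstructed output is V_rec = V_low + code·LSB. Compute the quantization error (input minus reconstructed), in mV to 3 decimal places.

3.000 mV

LSB = 4.096/2^10 = 4.000 mV.
(3.367 − 0)/0.004 = 841.7500; ⌊·⌋ gives code 841.
Reconstructed: 3.364 V.
Difference: 0.003 V → 3.000 mV.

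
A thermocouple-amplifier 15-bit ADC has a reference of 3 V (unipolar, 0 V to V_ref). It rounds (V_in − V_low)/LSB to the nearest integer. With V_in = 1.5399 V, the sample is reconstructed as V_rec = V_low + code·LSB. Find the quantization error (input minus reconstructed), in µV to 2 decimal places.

-16.99 µV

LSB = 3/2^15 = 91.55 µV.
(1.5399 − 0)/9.15527e-05 = 16819.8144; round gives code 16820.
V_rec = 0 + 16820·9.15527e-05 = 1.539917 V.
Error = 1.5399 − 1.539917 = -1.69922e-05 V = -16.99 µV.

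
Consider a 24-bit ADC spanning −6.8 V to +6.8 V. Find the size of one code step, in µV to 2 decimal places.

Full-scale span = 13.6 V.
LSB = 13.6 / 2^24 = 13.6 / 16777216 = 8.10623e-07 V = 0.81 µV.

0.81 µV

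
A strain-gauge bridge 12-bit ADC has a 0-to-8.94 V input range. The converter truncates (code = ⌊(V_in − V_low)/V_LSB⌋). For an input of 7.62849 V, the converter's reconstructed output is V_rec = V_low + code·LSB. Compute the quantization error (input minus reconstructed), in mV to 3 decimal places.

0.243 mV

LSB = 8.94/2^12 = 2.183 mV.
Scaled input = 3495.1113 LSBs, so code = 3495.
V_rec = 0 + 3495·0.00218262 = 7.6282471 V.
Difference: 0.00024293 V → 0.243 mV.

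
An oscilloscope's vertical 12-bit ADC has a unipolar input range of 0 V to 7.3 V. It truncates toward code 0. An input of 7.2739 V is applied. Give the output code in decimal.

code 4081

Full-scale span = 7.3 V; LSB = 7.3/2^12 = 1.782 mV.
(V_in − V_low)/LSB = (7.2739 − 0) / 0.00178223 = 4081.355.
Floor → code 4081.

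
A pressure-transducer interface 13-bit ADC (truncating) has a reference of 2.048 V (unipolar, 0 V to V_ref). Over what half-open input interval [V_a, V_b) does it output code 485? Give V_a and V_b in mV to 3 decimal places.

LSB = 2.048/2^13 = 250.00 µV.
V_a = V_low + 485·LSB = 0.12125 V; V_b = V_low + 486·LSB = 0.1215 V.

[121.250 mV, 121.500 mV)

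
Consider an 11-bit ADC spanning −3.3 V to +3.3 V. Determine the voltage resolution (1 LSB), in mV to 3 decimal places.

Full-scale span = 6.6 V.
LSB = 6.6 / 2^11 = 6.6 / 2048 = 0.00322266 V = 3.223 mV.

3.223 mV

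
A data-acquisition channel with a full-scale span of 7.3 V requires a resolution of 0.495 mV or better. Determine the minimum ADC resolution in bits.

14 bits

Number of steps required ≥ 7.3 V / 0.495 mV = 14747.47.
Need 2^N ≥ 14747.47; 2^13 = 8192, 2^14 = 16384.
Minimum N = 14.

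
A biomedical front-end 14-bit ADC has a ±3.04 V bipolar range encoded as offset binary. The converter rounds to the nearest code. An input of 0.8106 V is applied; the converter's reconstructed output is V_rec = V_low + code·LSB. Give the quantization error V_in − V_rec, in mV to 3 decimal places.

One LSB is 6.08 V / 16384 = 371.09 µV.
(V_in − V_low)/LSB = (0.8106 − (−3.04))/0.000371094 = 10376.3537 → code 10376 (round).
V_rec = (−3.04) + 10376·0.000371094 = 0.81046875 V.
Error = 0.8106 − 0.81046875 = 0.00013125 V = 0.131 mV.

0.131 mV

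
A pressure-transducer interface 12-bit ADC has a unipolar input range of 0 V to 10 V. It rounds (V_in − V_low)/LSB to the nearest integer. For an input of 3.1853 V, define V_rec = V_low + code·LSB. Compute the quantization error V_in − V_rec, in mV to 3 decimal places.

One LSB is 10 V / 4096 = 2.441 mV.
Scaled input = 1304.6989 LSBs, so code = 1305.
Code 1305 maps back to 0 + 1305×0.00244141 V = 3.1860352 V.
Difference: -0.000735156 V → -0.735 mV.

-0.735 mV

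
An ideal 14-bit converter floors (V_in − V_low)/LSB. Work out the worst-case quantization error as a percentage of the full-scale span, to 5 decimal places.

0.00610 %

Truncating → worst-case error = 1 LSB = V_FS/2^14, so 100/16384 = 0.00610352 % of full scale.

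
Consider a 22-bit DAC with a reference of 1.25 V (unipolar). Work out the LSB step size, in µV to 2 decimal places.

Full-scale span = 1.25 V.
LSB = 1.25 / 2^22 = 1.25 / 4194304 = 2.98023e-07 V = 0.30 µV.

0.30 µV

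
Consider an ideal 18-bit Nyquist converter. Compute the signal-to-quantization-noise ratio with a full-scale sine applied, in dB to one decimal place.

SNR ≈ 6.02·N + 1.76 dB = 6.02·18 + 1.76 = 110.12 dB.

110.1 dB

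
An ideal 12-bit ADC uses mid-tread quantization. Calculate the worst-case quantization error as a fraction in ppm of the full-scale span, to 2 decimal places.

Rounding → worst-case error = ½ LSB = V_FS/2^13, so 1e+06/8192 = 122.07 ppm of full scale.

122.07 ppm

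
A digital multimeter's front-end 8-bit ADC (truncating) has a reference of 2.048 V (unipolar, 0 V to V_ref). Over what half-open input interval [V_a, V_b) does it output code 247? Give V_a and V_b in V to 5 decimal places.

[1.97600 V, 1.98400 V)

LSB = 2.048/2^8 = 8.000 mV.
V_a = V_low + 247·LSB = 1.976 V; V_b = V_low + 248·LSB = 1.984 V.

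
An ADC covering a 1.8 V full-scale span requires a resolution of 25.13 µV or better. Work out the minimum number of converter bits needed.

17 bits

Number of steps required ≥ 1.8 V / 25.13 µV = 71627.54.
Need 2^N ≥ 71627.54; 2^16 = 65536, 2^17 = 131072.
Minimum N = 17.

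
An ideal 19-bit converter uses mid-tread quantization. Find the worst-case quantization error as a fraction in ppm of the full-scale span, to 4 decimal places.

Rounding → worst-case error = ½ LSB = V_FS/2^20, so 1e+06/1048576 = 0.953674 ppm of full scale.

0.9537 ppm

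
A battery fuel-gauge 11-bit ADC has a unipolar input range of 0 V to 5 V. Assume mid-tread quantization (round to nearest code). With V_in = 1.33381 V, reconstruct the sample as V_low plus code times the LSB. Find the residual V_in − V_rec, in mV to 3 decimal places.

One LSB is 5 V / 2048 = 2.441 mV.
(V_in − V_low)/LSB = (1.33381 − 0)/0.00244141 = 546.3286 → code 546 (round).
V_rec = 0 + 546·0.00244141 = 1.3330078 V.
Error = 1.33381 − 1.3330078 = 0.000802187 V = 0.802 mV.

0.802 mV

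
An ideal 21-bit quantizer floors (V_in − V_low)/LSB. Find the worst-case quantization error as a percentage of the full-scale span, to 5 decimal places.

0.00005 %

Truncating → worst-case error = 1 LSB = V_FS/2^21, so 100/2097152 = 4.76837e-05 % of full scale.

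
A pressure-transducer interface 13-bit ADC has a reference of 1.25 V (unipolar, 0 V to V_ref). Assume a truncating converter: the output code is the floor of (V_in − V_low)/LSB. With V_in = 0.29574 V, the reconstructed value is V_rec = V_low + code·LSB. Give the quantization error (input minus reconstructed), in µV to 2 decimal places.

One LSB is 1.25 V / 8192 = 152.59 µV.
Scaled input = 1938.1617 LSBs, so code = 1938.
Code 1938 maps back to 0 + 1938×0.000152588 V = 0.29571533 V.
Difference: 2.4668e-05 V → 24.67 µV.

24.67 µV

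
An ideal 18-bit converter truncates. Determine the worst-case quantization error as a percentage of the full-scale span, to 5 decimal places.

0.00038 %

Truncating → worst-case error = 1 LSB = V_FS/2^18, so 100/262144 = 0.00038147 % of full scale.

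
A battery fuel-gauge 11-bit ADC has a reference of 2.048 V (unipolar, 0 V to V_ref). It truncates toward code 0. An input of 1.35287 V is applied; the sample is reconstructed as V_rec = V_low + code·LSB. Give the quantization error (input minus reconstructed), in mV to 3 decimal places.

0.870 mV

LSB = 2.048/2^11 = 1.000 mV.
(V_in − V_low)/LSB = (1.35287 − 0)/0.001 = 1352.8700 → code 1352 (floor).
V_rec = 0 + 1352·0.001 = 1.352 V.
V_in − V_rec = 0.00087 V = 0.870 mV.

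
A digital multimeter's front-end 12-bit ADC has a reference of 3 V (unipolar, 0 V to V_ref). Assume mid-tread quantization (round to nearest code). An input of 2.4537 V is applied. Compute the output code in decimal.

With 4096 levels over 3 V, one step is 0.732 mV.
(2.4537 − 0) / 0.000732422 = 3350.118 LSBs.
round(3350.118) = 3350.

code 3350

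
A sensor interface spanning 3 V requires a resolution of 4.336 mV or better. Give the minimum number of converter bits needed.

Number of steps required ≥ 3 V / 4.336 mV = 691.88.
Need 2^N ≥ 691.88; 2^9 = 512, 2^10 = 1024.
Minimum N = 10.

10 bits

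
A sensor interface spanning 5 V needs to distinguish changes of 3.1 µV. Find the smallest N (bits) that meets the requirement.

Number of steps required ≥ 5 V / 3.1 µV = 1612903.23.
Need 2^N ≥ 1612903.23; 2^20 = 1048576, 2^21 = 2097152.
Minimum N = 21.

21 bits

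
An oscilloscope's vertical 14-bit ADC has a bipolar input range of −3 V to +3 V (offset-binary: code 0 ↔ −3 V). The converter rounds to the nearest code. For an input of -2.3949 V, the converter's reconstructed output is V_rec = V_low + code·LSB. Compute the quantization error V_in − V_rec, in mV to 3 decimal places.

Step size: 6 V ÷ 2^14 = 366.21 µV.
Scaled input = 1652.3264 LSBs, so code = 1652.
V_rec = (−3) + 1652·0.000366211 = -2.3950195 V.
Error = -2.3949 − (−2.3950195) = 0.000119531 V = 0.120 mV.

0.120 mV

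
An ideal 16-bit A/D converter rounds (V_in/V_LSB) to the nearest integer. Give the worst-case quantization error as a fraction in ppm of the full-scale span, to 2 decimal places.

7.63 ppm

Rounding → worst-case error = ½ LSB = V_FS/2^17, so 1e+06/131072 = 7.62939 ppm of full scale.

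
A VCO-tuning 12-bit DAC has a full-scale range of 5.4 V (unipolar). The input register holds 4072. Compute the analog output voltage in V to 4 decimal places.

LSB = 5.4 V / 2^12 = 1.318 mV.
V_out = 0 + 4072 × 0.00131836 V = 5.36836 V.

5.3684 V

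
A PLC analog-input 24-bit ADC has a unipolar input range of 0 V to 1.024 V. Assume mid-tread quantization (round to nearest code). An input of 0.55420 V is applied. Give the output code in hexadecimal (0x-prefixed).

code 0x8A8CCD (decimal 9080013)

Full-scale span = 1.024 V; LSB = 1.024/2^24 = 0.06 µV.
Input sits at 9080012.800 steps above V_low.
So the output code is 9080013.
In hexadecimal (0x-prefixed): 0x8A8CCD.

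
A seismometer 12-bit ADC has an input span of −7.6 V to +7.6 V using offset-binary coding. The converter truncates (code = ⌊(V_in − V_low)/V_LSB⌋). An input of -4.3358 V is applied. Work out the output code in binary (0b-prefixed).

code 0b1101101111 (decimal 879)

Full-scale span = 15.2 V; LSB = 15.2/2^12 = 3.711 mV.
(V_in − V_low)/LSB = (-4.3358 − (−7.6)) / 0.00371094 = 879.616.
⌊·⌋(879.616) = 879.
In binary (0b-prefixed): 0b1101101111.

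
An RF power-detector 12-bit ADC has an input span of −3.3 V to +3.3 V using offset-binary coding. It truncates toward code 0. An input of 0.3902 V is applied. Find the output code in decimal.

code 2290

With 4096 levels over 6.6 V, one step is 1.611 mV.
(V_in − V_low)/LSB = (0.3902 − (−3.3)) / 0.00161133 = 2290.160.
⌊·⌋(2290.160) = 2290.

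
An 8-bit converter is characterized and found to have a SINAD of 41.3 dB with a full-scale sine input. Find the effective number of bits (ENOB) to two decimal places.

6.57 bits

ENOB = (SINAD − 1.76) / 6.02 = (41.3 − 1.76)/6.02 = 6.568.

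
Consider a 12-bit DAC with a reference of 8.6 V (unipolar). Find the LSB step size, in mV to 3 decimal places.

Full-scale span = 8.6 V.
LSB = 8.6 / 2^12 = 8.6 / 4096 = 0.00209961 V = 2.100 mV.

2.100 mV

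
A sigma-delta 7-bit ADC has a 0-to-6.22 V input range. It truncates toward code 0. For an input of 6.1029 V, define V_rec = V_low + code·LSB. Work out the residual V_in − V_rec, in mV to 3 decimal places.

One LSB is 6.22 V / 128 = 48.594 mV.
Scaled input = 125.5902 LSBs, so code = 125.
V_rec = 0 + 125·0.0485937 = 6.0742188 V.
Error = 6.1029 − 6.0742188 = 0.0286812 V = 28.681 mV.

28.681 mV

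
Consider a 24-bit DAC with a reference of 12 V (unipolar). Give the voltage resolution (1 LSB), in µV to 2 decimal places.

Full-scale span = 12 V.
LSB = 12 / 2^24 = 12 / 16777216 = 7.15256e-07 V = 0.72 µV.

0.72 µV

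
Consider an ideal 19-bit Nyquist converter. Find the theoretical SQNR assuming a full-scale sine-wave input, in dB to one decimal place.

116.1 dB

SNR ≈ 6.02·N + 1.76 dB = 6.02·19 + 1.76 = 116.14 dB.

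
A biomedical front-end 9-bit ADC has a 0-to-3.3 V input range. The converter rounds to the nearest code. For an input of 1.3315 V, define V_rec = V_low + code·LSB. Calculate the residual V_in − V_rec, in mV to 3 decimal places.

-2.680 mV

LSB = 3.3/2^9 = 6.445 mV.
Scaled input = 206.5842 LSBs, so code = 207.
Code 207 maps back to 0 + 207×0.00644531 V = 1.3341797 V.
Difference: -0.00267969 V → -2.680 mV.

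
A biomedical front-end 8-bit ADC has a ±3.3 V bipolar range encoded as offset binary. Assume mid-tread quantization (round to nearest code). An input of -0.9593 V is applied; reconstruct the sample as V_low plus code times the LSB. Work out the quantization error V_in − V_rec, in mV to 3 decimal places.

-5.394 mV

LSB = 6.6/2^8 = 25.781 mV.
(-0.9593 − (−3.3))/0.0257812 = 90.7908; round gives code 91.
Code 91 maps back to (−3.3) + 91×0.0257812 V = -0.95390625 V.
Error = -0.9593 − (−0.95390625) = -0.00539375 V = -5.394 mV.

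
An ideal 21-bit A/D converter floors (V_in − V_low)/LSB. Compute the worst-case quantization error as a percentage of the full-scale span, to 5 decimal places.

0.00005 %

Truncating → worst-case error = 1 LSB = V_FS/2^21, so 100/2097152 = 4.76837e-05 % of full scale.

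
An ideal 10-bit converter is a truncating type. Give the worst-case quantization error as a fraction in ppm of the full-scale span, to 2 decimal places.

Truncating → worst-case error = 1 LSB = V_FS/2^10, so 1e+06/1024 = 976.562 ppm of full scale.

976.56 ppm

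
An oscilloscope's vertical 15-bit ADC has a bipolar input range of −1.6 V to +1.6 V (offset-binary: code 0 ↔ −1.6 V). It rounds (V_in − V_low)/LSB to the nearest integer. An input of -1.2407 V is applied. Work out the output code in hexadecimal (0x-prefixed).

code 0xE5F (decimal 3679)

LSB = 3.2 V / 32768 = 97.66 µV.
(-1.2407 − (−1.6)) / 9.76563e-05 = 3679.232 LSBs.
So the output code is 3679.
In hexadecimal (0x-prefixed): 0xE5F.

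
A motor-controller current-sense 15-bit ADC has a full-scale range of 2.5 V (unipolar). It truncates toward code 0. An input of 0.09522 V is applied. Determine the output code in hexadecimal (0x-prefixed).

code 0x4E0 (decimal 1248)

Full-scale span = 2.5 V; LSB = 2.5/2^15 = 76.29 µV.
(0.09522 − 0) / 7.62939e-05 = 1248.068 LSBs.
So the output code is 1248.
In hexadecimal (0x-prefixed): 0x4E0.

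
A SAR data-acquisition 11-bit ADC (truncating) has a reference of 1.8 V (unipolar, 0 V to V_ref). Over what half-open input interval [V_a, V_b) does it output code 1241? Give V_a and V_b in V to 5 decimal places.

LSB = 1.8/2^11 = 0.879 mV.
V_a = V_low + 1241·LSB = 1.09072 V; V_b = V_low + 1242·LSB = 1.0916 V.

[1.09072 V, 1.09160 V)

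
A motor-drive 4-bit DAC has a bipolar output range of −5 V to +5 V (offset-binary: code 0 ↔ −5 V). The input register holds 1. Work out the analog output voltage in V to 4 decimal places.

LSB = 10 V / 2^4 = 0.6250 V.
V_out = (−5) + 1 × 0.625 V = -4.375 V.

-4.3750 V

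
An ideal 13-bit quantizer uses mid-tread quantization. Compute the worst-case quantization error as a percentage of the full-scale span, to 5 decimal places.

0.00610 %

Rounding → worst-case error = ½ LSB = V_FS/2^14, so 100/16384 = 0.00610352 % of full scale.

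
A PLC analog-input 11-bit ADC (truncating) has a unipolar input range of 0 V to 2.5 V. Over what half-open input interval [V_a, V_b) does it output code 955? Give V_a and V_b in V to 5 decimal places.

LSB = 2.5/2^11 = 1.221 mV.
V_a = V_low + 955·LSB = 1.16577 V; V_b = V_low + 956·LSB = 1.16699 V.

[1.16577 V, 1.16699 V)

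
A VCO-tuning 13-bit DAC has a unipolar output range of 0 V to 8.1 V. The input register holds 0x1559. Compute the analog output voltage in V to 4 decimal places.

LSB = 8.1 V / 2^13 = 0.989 mV.
Code 0x1559 = 5465 decimal.
V_out = 0 + 5465 × 0.00098877 V = 5.40363 V.

5.4036 V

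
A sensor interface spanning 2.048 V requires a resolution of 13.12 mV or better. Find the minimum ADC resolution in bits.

Number of steps required ≥ 2.048 V / 13.12 mV = 156.10.
Need 2^N ≥ 156.10; 2^7 = 128, 2^8 = 256.
Minimum N = 8.

8 bits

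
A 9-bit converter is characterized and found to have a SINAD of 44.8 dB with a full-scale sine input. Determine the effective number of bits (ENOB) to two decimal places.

7.15 bits

ENOB = (SINAD − 1.76) / 6.02 = (44.8 − 1.76)/6.02 = 7.150.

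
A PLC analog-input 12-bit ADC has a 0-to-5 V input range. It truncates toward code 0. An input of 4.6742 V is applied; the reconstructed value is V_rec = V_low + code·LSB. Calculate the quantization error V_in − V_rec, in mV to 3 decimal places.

0.128 mV

LSB = 5/2^12 = 1.221 mV.
(V_in − V_low)/LSB = (4.6742 − 0)/0.0012207 = 3829.1046 → code 3829 (floor).
Reconstructed: 4.6740723 V.
Error = 4.6742 − 4.6740723 = 0.000127734 V = 0.128 mV.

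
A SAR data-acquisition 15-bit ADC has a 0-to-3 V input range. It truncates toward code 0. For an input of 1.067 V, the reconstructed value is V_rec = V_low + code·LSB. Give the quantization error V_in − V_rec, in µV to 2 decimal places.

Step size: 3 V ÷ 2^15 = 91.55 µV.
(V_in − V_low)/LSB = (1.067 − 0)/9.15527e-05 = 11654.4853 → code 11654 (floor).
V_rec = 0 + 11654·9.15527e-05 = 1.0669556 V.
V_in − V_rec = 4.44336e-05 V = 44.43 µV.

44.43 µV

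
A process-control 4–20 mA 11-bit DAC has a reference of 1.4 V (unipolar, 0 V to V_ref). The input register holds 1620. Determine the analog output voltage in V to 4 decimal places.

LSB = 1.4 V / 2^11 = 0.684 mV.
V_out = 0 + 1620 × 0.000683594 V = 1.10742 V.

1.1074 V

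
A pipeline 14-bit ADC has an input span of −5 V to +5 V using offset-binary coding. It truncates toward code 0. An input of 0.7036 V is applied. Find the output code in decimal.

With 16384 levels over 10 V, one step is 0.610 mV.
(0.7036 − (−5)) / 0.000610352 = 9344.778 LSBs.
So the output code is 9344.

code 9344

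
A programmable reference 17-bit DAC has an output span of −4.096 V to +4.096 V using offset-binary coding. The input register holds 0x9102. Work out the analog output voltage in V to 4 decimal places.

LSB = 8.192 V / 2^17 = 62.50 µV.
Code 0x9102 = 37122 decimal.
V_out = (−4.096) + 37122 × 6.25e-05 V = -1.77588 V.

-1.7759 V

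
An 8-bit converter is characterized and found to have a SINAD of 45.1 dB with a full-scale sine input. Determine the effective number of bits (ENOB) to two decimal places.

7.20 bits

ENOB = (SINAD − 1.76) / 6.02 = (45.1 − 1.76)/6.02 = 7.199.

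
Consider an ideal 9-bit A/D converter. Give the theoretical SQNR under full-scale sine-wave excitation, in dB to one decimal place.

55.9 dB

SNR ≈ 6.02·N + 1.76 dB = 6.02·9 + 1.76 = 55.94 dB.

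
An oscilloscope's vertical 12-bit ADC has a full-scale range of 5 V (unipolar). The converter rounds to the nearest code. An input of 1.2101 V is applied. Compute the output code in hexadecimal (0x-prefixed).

Full-scale span = 5 V; LSB = 5/2^12 = 1.221 mV.
(V_in − V_low)/LSB = (1.2101 − 0) / 0.0012207 = 991.314.
round(991.314) = 991.
In hexadecimal (0x-prefixed): 0x3DF.

code 0x3DF (decimal 991)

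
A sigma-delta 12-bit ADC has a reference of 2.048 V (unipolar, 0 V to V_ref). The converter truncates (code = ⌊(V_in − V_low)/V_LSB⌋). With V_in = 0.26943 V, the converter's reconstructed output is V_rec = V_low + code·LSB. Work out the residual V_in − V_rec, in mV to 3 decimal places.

LSB = 2.048/2^12 = 0.500 mV.
Scaled input = 538.8600 LSBs, so code = 538.
Code 538 maps back to 0 + 538×0.0005 V = 0.269 V.
Difference: 0.00043 V → 0.430 mV.

0.430 mV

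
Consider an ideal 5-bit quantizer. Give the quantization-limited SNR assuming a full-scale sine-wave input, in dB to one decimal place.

SNR ≈ 6.02·N + 1.76 dB = 6.02·5 + 1.76 = 31.86 dB.

31.9 dB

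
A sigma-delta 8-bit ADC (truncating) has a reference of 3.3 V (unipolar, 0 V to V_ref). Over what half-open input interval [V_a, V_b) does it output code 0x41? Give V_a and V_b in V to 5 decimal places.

LSB = 3.3/2^8 = 12.891 mV.
Code 0x41 = 65 decimal.
V_a = V_low + 65·LSB = 0.837891 V; V_b = V_low + 66·LSB = 0.850781 V.

[0.83789 V, 0.85078 V)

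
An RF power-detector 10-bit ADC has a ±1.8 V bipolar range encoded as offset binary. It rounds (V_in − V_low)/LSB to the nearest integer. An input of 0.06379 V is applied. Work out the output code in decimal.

Full-scale span = 3.6 V; LSB = 3.6/2^10 = 3.516 mV.
(0.06379 − (−1.8)) / 0.00351563 = 530.145 LSBs.
So the output code is 530.

code 530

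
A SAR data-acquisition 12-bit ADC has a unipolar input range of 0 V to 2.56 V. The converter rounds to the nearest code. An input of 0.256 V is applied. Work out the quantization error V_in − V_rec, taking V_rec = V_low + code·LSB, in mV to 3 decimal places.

LSB = 2.56/2^12 = 0.625 mV.
(0.256 − 0)/0.000625 = 409.6000; round gives code 410.
V_rec = 0 + 410·0.000625 = 0.25625 V.
V_in − V_rec = -0.00025 V = -0.250 mV.

-0.250 mV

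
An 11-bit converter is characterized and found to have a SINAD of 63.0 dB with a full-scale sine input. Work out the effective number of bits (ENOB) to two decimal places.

10.17 bits

ENOB = (SINAD − 1.76) / 6.02 = (63.0 − 1.76)/6.02 = 10.173.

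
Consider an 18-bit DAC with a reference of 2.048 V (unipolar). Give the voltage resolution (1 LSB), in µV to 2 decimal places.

Full-scale span = 2.048 V.
LSB = 2.048 / 2^18 = 2.048 / 262144 = 7.8125e-06 V = 7.81 µV.

7.81 µV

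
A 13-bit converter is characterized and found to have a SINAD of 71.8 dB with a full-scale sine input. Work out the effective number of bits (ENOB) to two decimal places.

11.63 bits

ENOB = (SINAD − 1.76) / 6.02 = (71.8 − 1.76)/6.02 = 11.635.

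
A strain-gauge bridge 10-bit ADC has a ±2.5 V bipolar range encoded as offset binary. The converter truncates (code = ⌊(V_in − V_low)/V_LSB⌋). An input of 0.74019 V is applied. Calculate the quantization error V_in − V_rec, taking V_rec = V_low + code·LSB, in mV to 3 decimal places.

2.885 mV

LSB = 5/2^10 = 4.883 mV.
(V_in − V_low)/LSB = (0.74019 − (−2.5))/0.00488281 = 663.5909 → code 663 (floor).
Reconstructed: 0.73730469 V.
V_in − V_rec = 0.00288531 V = 2.885 mV.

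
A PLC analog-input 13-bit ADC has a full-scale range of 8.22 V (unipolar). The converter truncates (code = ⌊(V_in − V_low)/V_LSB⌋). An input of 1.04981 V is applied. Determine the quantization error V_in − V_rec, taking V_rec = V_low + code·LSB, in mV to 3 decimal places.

0.235 mV

LSB = 8.22/2^13 = 1.003 mV.
(V_in − V_low)/LSB = (1.04981 − 0)/0.00100342 = 1046.2340 → code 1046 (floor).
V_rec = 0 + 1046·0.00100342 = 1.0495752 V.
Difference: 0.000234805 V → 0.235 mV.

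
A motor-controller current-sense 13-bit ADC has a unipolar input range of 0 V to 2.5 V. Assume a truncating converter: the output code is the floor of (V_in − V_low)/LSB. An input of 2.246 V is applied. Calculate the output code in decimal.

code 7359

With 8192 levels over 2.5 V, one step is 305.18 µV.
(2.246 − 0) / 0.000305176 = 7359.693 LSBs.
⌊·⌋(7359.693) = 7359.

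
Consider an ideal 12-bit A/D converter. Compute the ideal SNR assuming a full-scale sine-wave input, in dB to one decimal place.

SNR ≈ 6.02·N + 1.76 dB = 6.02·12 + 1.76 = 74.00 dB.

74.0 dB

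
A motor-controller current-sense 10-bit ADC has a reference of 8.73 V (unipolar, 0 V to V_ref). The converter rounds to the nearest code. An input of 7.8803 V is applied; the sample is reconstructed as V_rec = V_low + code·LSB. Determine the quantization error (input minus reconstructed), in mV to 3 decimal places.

2.839 mV

One LSB is 8.73 V / 1024 = 8.525 mV.
Scaled input = 924.3330 LSBs, so code = 924.
Code 924 maps back to 0 + 924×0.00852539 V = 7.8774609 V.
Difference: 0.00283906 V → 2.839 mV.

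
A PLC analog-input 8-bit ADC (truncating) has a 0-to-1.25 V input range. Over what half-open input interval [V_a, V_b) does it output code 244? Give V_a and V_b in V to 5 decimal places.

LSB = 1.25/2^8 = 4.883 mV.
V_a = V_low + 244·LSB = 1.19141 V; V_b = V_low + 245·LSB = 1.19629 V.

[1.19141 V, 1.19629 V)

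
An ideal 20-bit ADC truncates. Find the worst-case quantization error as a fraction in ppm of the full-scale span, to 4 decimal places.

0.9537 ppm

Truncating → worst-case error = 1 LSB = V_FS/2^20, so 1e+06/1048576 = 0.953674 ppm of full scale.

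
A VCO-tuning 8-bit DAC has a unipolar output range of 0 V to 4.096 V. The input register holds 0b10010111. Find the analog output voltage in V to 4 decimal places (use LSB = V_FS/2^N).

2.4160 V

LSB = 4.096 V / 2^8 = 16.000 mV.
Code 0b10010111 = 151 decimal.
V_out = 0 + 151 × 0.016 V = 2.416 V.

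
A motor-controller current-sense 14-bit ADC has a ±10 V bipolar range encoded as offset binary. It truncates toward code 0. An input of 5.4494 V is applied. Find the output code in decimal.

LSB = 20 V / 16384 = 1.221 mV.
Input sits at 12656.148 steps above V_low.
⌊·⌋(12656.148) = 12656.

code 12656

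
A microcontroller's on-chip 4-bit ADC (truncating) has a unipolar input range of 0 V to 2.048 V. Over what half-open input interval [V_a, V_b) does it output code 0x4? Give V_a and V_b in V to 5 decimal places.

LSB = 2.048/2^4 = 128.000 mV.
Code 0x4 = 4 decimal.
V_a = V_low + 4·LSB = 0.512 V; V_b = V_low + 5·LSB = 0.64 V.

[0.51200 V, 0.64000 V)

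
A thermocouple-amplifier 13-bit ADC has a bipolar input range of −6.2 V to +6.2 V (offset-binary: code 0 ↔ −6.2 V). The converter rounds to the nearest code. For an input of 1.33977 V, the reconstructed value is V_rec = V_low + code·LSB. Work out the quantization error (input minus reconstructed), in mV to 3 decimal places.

One LSB is 12.4 V / 8192 = 1.514 mV.
(1.33977 − (−6.2))/0.00151367 = 4981.1126; round gives code 4981.
V_rec = (−6.2) + 4981·0.00151367 = 1.3395996 V.
V_in − V_rec = 0.000170391 V = 0.170 mV.

0.170 mV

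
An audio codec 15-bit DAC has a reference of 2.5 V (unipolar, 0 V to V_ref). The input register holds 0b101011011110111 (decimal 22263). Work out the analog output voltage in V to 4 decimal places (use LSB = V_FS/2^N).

LSB = 2.5 V / 2^15 = 76.29 µV.
Code 0b101011011110111 = 22263 decimal.
V_out = 0 + 22263 × 7.62939e-05 V = 1.69853 V.

1.6985 V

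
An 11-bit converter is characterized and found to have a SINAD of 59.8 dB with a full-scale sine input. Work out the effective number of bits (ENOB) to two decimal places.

9.64 bits

ENOB = (SINAD − 1.76) / 6.02 = (59.8 − 1.76)/6.02 = 9.641.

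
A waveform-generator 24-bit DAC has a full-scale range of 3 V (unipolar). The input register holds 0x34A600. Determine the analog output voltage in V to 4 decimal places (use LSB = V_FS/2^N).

LSB = 3 V / 2^24 = 0.18 µV.
Code 0x34A600 = 3450368 decimal.
V_out = 0 + 3450368 × 1.78814e-07 V = 0.616974 V.

0.6170 V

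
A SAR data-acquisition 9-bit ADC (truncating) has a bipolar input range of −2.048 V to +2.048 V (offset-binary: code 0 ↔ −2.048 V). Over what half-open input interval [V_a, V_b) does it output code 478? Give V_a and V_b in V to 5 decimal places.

LSB = 4.096/2^9 = 8.000 mV.
V_a = V_low + 478·LSB = 1.776 V; V_b = V_low + 479·LSB = 1.784 V.

[1.77600 V, 1.78400 V)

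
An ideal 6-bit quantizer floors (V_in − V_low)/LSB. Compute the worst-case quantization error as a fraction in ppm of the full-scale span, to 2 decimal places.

Truncating → worst-case error = 1 LSB = V_FS/2^6, so 1e+06/64 = 15625 ppm of full scale.

15625.00 ppm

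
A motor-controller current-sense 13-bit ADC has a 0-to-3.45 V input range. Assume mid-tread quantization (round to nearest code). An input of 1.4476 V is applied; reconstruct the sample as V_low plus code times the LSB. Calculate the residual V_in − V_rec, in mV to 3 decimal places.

One LSB is 3.45 V / 8192 = 421.14 µV.
(1.4476 − 0)/0.000421143 = 3437.3157; round gives code 3437.
Reconstructed: 1.447467 V.
Difference: 0.000132959 V → 0.133 mV.

0.133 mV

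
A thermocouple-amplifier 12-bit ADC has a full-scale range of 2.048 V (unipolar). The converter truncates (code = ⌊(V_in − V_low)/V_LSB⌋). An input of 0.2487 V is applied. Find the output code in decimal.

With 4096 levels over 2.048 V, one step is 0.500 mV.
(0.2487 − 0) / 0.0005 = 497.400 LSBs.
So the output code is 497.

code 497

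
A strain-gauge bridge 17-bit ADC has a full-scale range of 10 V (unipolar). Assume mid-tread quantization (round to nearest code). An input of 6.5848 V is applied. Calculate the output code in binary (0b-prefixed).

code 0b10101000100100100 (decimal 86308)

Full-scale span = 10 V; LSB = 10/2^17 = 76.29 µV.
(V_in − V_low)/LSB = (6.5848 − 0) / 7.62939e-05 = 86308.291.
So the output code is 86308.
In binary (0b-prefixed): 0b10101000100100100.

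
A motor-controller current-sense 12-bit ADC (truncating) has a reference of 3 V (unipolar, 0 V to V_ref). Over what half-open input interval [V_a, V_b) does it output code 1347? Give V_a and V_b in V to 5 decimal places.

LSB = 3/2^12 = 0.732 mV.
V_a = V_low + 1347·LSB = 0.986572 V; V_b = V_low + 1348·LSB = 0.987305 V.

[0.98657 V, 0.98730 V)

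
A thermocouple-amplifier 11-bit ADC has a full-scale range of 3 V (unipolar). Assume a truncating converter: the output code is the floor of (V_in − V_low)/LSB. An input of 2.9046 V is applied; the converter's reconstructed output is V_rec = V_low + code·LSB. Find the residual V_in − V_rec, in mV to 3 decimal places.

1.280 mV

LSB = 3/2^11 = 1.465 mV.
(V_in − V_low)/LSB = (2.9046 − 0)/0.00146484 = 1982.8736 → code 1982 (floor).
Reconstructed: 2.9033203 V.
V_in − V_rec = 0.00127969 V = 1.280 mV.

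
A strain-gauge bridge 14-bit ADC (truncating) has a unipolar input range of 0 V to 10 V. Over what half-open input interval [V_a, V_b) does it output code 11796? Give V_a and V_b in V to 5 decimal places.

LSB = 10/2^14 = 0.610 mV.
V_a = V_low + 11796·LSB = 7.19971 V; V_b = V_low + 11797·LSB = 7.20032 V.

[7.19971 V, 7.20032 V)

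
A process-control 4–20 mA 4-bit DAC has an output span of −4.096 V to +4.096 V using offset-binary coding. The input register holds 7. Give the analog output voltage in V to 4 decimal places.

-0.5120 V

LSB = 8.192 V / 2^4 = 0.5120 V.
V_out = (−4.096) + 7 × 0.512 V = -0.512 V.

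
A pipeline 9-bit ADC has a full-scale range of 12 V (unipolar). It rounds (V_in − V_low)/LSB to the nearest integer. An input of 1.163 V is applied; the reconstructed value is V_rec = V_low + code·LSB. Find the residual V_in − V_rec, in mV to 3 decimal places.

-8.875 mV

One LSB is 12 V / 512 = 23.438 mV.
(1.163 − 0)/0.0234375 = 49.6213; round gives code 50.
Reconstructed: 1.171875 V.
Error = 1.163 − 1.171875 = -0.008875 V = -8.875 mV.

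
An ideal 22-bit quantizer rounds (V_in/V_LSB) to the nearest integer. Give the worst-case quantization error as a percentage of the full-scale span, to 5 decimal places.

Rounding → worst-case error = ½ LSB = V_FS/2^23, so 100/8388608 = 1.19209e-05 % of full scale.

0.00001 %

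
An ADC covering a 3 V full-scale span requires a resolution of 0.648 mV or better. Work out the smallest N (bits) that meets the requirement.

Number of steps required ≥ 3 V / 0.648 mV = 4629.63.
Need 2^N ≥ 4629.63; 2^12 = 4096, 2^13 = 8192.
Minimum N = 13.

13 bits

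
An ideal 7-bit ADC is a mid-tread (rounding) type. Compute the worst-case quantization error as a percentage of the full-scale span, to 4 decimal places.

Rounding → worst-case error = ½ LSB = V_FS/2^8, so 100/256 = 0.390625 % of full scale.

0.3906 %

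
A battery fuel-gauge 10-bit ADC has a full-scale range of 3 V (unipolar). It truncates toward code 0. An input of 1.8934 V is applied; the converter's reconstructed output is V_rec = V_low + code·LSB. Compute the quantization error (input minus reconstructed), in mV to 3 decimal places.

0.822 mV

One LSB is 3 V / 1024 = 2.930 mV.
(1.8934 − 0)/0.00292969 = 646.2805; ⌊·⌋ gives code 646.
Reconstructed: 1.8925781 V.
V_in − V_rec = 0.000821875 V = 0.822 mV.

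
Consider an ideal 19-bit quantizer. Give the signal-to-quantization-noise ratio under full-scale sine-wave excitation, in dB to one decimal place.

SNR ≈ 6.02·N + 1.76 dB = 6.02·19 + 1.76 = 116.14 dB.

116.1 dB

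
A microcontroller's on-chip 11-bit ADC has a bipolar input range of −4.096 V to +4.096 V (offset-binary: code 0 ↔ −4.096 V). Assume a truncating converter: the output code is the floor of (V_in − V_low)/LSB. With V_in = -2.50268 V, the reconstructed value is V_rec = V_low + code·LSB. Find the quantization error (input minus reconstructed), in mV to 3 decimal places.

One LSB is 8.192 V / 2048 = 4.000 mV.
(-2.50268 − (−4.096))/0.004 = 398.3300; ⌊·⌋ gives code 398.
Code 398 maps back to (−4.096) + 398×0.004 V = -2.504 V.
Difference: 0.00132 V → 1.320 mV.

1.320 mV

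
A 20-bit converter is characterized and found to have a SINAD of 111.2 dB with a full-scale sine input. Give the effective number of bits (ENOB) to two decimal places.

ENOB = (SINAD − 1.76) / 6.02 = (111.2 − 1.76)/6.02 = 18.179.

18.18 bits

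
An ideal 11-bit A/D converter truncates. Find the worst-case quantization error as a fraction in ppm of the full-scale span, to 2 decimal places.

Truncating → worst-case error = 1 LSB = V_FS/2^11, so 1e+06/2048 = 488.281 ppm of full scale.

488.28 ppm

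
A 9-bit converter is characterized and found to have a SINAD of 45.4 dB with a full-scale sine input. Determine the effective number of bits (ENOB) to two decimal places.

7.25 bits

ENOB = (SINAD − 1.76) / 6.02 = (45.4 − 1.76)/6.02 = 7.249.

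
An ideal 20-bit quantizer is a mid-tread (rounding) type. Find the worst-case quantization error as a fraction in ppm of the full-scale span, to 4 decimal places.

Rounding → worst-case error = ½ LSB = V_FS/2^21, so 1e+06/2097152 = 0.476837 ppm of full scale.

0.4768 ppm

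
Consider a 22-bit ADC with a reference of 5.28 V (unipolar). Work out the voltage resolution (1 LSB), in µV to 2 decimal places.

Full-scale span = 5.28 V.
LSB = 5.28 / 2^22 = 5.28 / 4194304 = 1.25885e-06 V = 1.26 µV.

1.26 µV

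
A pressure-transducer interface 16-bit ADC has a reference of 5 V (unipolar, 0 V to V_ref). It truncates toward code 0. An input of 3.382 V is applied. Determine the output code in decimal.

code 44328

LSB = 5 V / 65536 = 76.29 µV.
Input sits at 44328.550 steps above V_low.
Floor → code 44328.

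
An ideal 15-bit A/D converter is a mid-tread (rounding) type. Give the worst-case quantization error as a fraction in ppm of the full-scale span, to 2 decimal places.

15.26 ppm

Rounding → worst-case error = ½ LSB = V_FS/2^16, so 1e+06/65536 = 15.2588 ppm of full scale.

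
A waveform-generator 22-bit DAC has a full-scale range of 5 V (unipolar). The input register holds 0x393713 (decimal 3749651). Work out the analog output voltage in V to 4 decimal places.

LSB = 5 V / 2^22 = 1.19 µV.
Code 0x393713 = 3749651 decimal.
V_out = 0 + 3749651 × 1.19209e-06 V = 4.46993 V.

4.4699 V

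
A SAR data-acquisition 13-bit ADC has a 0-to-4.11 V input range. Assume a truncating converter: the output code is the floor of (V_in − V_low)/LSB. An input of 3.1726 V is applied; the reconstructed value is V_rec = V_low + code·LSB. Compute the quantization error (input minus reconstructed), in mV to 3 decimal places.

Step size: 4.11 V ÷ 2^13 = 0.502 mV.
(3.1726 − 0)/0.000501709 = 6323.5862; ⌊·⌋ gives code 6323.
Reconstructed: 3.1723059 V.
Error = 3.1726 − 3.1723059 = 0.000294092 V = 0.294 mV.

0.294 mV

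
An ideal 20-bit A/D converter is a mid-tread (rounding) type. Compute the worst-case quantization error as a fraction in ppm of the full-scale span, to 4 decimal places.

Rounding → worst-case error = ½ LSB = V_FS/2^21, so 1e+06/2097152 = 0.476837 ppm of full scale.

0.4768 ppm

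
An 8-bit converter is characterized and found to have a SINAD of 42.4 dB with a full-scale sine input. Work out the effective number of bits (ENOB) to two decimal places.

ENOB = (SINAD − 1.76) / 6.02 = (42.4 − 1.76)/6.02 = 6.751.

6.75 bits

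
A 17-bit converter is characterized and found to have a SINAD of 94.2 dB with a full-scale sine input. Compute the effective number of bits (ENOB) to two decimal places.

ENOB = (SINAD − 1.76) / 6.02 = (94.2 − 1.76)/6.02 = 15.355.

15.36 bits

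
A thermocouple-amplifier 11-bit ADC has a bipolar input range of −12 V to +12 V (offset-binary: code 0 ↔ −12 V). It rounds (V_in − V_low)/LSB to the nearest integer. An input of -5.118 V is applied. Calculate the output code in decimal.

With 2048 levels over 24 V, one step is 11.719 mV.
(-5.118 − (−12)) / 0.0117188 = 587.264 LSBs.
So the output code is 587.

code 587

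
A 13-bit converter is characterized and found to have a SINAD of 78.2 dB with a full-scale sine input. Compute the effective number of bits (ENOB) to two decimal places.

ENOB = (SINAD − 1.76) / 6.02 = (78.2 − 1.76)/6.02 = 12.698.

12.70 bits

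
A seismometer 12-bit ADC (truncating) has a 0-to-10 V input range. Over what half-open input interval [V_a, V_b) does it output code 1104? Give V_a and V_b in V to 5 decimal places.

LSB = 10/2^12 = 2.441 mV.
V_a = V_low + 1104·LSB = 2.69531 V; V_b = V_low + 1105·LSB = 2.69775 V.

[2.69531 V, 2.69775 V)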